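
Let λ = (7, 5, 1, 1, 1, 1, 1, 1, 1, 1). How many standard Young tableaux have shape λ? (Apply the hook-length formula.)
# SYT of shape (7, 5, 1, 1, 1, 1, 1, 1, 1, 1) = 7194825

Hook-length formula: f^λ = n! / Π hook(c), product over all cells c of the Young diagram. For λ = (7, 5, 1, 1, 1, 1, 1, 1, 1, 1), n = 20 boxes. Hook lengths by row (left-to-right, top-to-bottom): [16, 7, 6, 5, 4, 2, 1]; [13, 4, 3, 2, 1]; [8]; [7]; [6]; [5]; [4]; [3]; [2]; [1]. Product of hooks = 338146099200. So f^λ = 20! / 338146099200 = 2432902008176640000 / 338146099200 = 7194825.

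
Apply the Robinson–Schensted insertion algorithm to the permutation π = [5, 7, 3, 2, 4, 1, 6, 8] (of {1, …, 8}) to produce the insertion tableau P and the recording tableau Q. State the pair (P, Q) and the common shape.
P = [1, 4, 6, 8] / [2, 7] / [3] / [5];  Q = [1, 2, 7, 8] / [3, 5] / [4] / [6];  common shape = (4, 2, 1, 1)

Row-insert the values π_1, π_2, … into P one at a time, bumping the leftmost entry strictly greater than the inserted value down to the next row. The recording tableau Q records, in position (i, j), the step at which that cell was added to P.
  Insert 5 (step 1): P = [5];  Q = [1]
  Insert 7 (step 2): P = [5, 7];  Q = [1, 2]
  Insert 3 (step 3): P = [3, 7] / [5];  Q = [1, 2] / [3]
  Insert 2 (step 4): P = [2, 7] / [3] / [5];  Q = [1, 2] / [3] / [4]
  Insert 4 (step 5): P = [2, 4] / [3, 7] / [5];  Q = [1, 2] / [3, 5] / [4]
  Insert 1 (step 6): P = [1, 4] / [2, 7] / [3] / [5];  Q = [1, 2] / [3, 5] / [4] / [6]
  Insert 6 (step 7): P = [1, 4, 6] / [2, 7] / [3] / [5];  Q = [1, 2, 7] / [3, 5] / [4] / [6]
  Insert 8 (step 8): P = [1, 4, 6, 8] / [2, 7] / [3] / [5];  Q = [1, 2, 7, 8] / [3, 5] / [4] / [6]
Final shape: (4, 2, 1, 1).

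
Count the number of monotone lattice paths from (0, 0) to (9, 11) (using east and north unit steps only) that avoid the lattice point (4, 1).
Number of paths = 152945

Total paths from (0, 0) to (9, 11): C(20, 9) = 167960. Paths through (4, 1): (paths (0, 0) → (4, 1)) × (paths (4, 1) → (9, 11)) = C(5, 4) · C(15, 5) = 5 · 3003 = 15015. Avoidance count = 167960 − 15015 = 152945.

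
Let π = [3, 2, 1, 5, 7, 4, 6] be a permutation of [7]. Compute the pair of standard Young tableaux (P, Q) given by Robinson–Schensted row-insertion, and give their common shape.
P = [1, 4, 6] / [2, 5, 7] / [3];  Q = [1, 4, 5] / [2, 6, 7] / [3];  common shape = (3, 3, 1)

Row-insert the values π_1, π_2, … into P one at a time, bumping the leftmost entry strictly greater than the inserted value down to the next row. The recording tableau Q records, in position (i, j), the step at which that cell was added to P.
  Insert 3 (step 1): P = [3];  Q = [1]
  Insert 2 (step 2): P = [2] / [3];  Q = [1] / [2]
  Insert 1 (step 3): P = [1] / [2] / [3];  Q = [1] / [2] / [3]
  Insert 5 (step 4): P = [1, 5] / [2] / [3];  Q = [1, 4] / [2] / [3]
  Insert 7 (step 5): P = [1, 5, 7] / [2] / [3];  Q = [1, 4, 5] / [2] / [3]
  Insert 4 (step 6): P = [1, 4, 7] / [2, 5] / [3];  Q = [1, 4, 5] / [2, 6] / [3]
  Insert 6 (step 7): P = [1, 4, 6] / [2, 5, 7] / [3];  Q = [1, 4, 5] / [2, 6, 7] / [3]
Final shape: (3, 3, 1).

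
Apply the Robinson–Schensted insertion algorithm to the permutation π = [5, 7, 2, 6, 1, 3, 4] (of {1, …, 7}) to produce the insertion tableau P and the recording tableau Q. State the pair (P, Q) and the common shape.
P = [1, 3, 4] / [2, 6] / [5, 7];  Q = [1, 2, 7] / [3, 4] / [5, 6];  common shape = (3, 2, 2)

Row-insert the values π_1, π_2, … into P one at a time, bumping the leftmost entry strictly greater than the inserted value down to the next row. The recording tableau Q records, in position (i, j), the step at which that cell was added to P.
  Insert 5 (step 1): P = [5];  Q = [1]
  Insert 7 (step 2): P = [5, 7];  Q = [1, 2]
  Insert 2 (step 3): P = [2, 7] / [5];  Q = [1, 2] / [3]
  Insert 6 (step 4): P = [2, 6] / [5, 7];  Q = [1, 2] / [3, 4]
  Insert 1 (step 5): P = [1, 6] / [2, 7] / [5];  Q = [1, 2] / [3, 4] / [5]
  Insert 3 (step 6): P = [1, 3] / [2, 6] / [5, 7];  Q = [1, 2] / [3, 4] / [5, 6]
  Insert 4 (step 7): P = [1, 3, 4] / [2, 6] / [5, 7];  Q = [1, 2, 7] / [3, 4] / [5, 6]
Final shape: (3, 2, 2).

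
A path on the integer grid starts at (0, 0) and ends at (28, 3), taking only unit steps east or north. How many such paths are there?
Number of paths = 4495

A monotone lattice path from (0, 0) to (28, 3) consists of 28 east steps and 3 north steps in some order, so it is determined by which 28 of the 31 steps are east. The count is C(31, 28) = 4495.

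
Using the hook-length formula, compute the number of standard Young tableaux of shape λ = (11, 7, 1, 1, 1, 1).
# SYT of shape (11, 7, 1, 1, 1, 1) = 46293975

Hook-length formula: f^λ = n! / Π hook(c), product over all cells c of the Young diagram. For λ = (11, 7, 1, 1, 1, 1), n = 22 boxes. Hook lengths by row (left-to-right, top-to-bottom): [16, 11, 10, 9, 8, 7, 6, 4, 3, 2, 1]; [11, 6, 5, 4, 3, 2, 1]; [4]; [3]; [2]; [1]. Product of hooks = 24279633100800. So f^λ = 22! / 24279633100800 = 1124000727777607680000 / 24279633100800 = 46293975.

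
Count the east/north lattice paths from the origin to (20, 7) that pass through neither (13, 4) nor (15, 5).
Number of paths = 426786

Inclusion–exclusion. Total paths: C(27, 20) = 888030. Through P₁: C(17, 13)·C(10, 7) = 285600. Through P₂: C(20, 15)·C(7, 5) = 325584. Since P₁ is strictly southwest of P₂, a monotone path through both must visit P₁ then P₂; paths through both = C(17, 13)·C(3, 2)·C(7, 5) = 149940. Avoid both = 888030 − 285600 − 325584 + 149940 = 426786.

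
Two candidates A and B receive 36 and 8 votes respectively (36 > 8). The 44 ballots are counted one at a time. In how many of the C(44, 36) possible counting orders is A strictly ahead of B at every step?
Strict-lead orderings = 112784399

Total orderings of the 44 votes with 36 for A: C(44, 36) = 177232627. By the Bertrand ballot formula (Cycle Lemma / reflection principle), the number of orderings in which A is strictly ahead of B throughout is (p − q)/(p + q) · C(p + q, p) = (36 − 8)/(36 + 8) · 177232627 = 112784399.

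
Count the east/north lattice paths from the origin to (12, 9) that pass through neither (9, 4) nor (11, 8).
Number of paths = 124176

Inclusion–exclusion. Total paths: C(21, 12) = 293930. Through P₁: C(13, 9)·C(8, 3) = 40040. Through P₂: C(19, 11)·C(2, 1) = 151164. Since P₁ is strictly southwest of P₂, a monotone path through both must visit P₁ then P₂; paths through both = C(13, 9)·C(6, 2)·C(2, 1) = 21450. Avoid both = 293930 − 40040 − 151164 + 21450 = 124176.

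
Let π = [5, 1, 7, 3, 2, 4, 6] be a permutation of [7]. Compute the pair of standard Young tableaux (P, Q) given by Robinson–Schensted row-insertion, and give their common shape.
P = [1, 2, 4, 6] / [3, 7] / [5];  Q = [1, 3, 6, 7] / [2, 4] / [5];  common shape = (4, 2, 1)

Row-insert the values π_1, π_2, … into P one at a time, bumping the leftmost entry strictly greater than the inserted value down to the next row. The recording tableau Q records, in position (i, j), the step at which that cell was added to P.
  Insert 5 (step 1): P = [5];  Q = [1]
  Insert 1 (step 2): P = [1] / [5];  Q = [1] / [2]
  Insert 7 (step 3): P = [1, 7] / [5];  Q = [1, 3] / [2]
  Insert 3 (step 4): P = [1, 3] / [5, 7];  Q = [1, 3] / [2, 4]
  Insert 2 (step 5): P = [1, 2] / [3, 7] / [5];  Q = [1, 3] / [2, 4] / [5]
  Insert 4 (step 6): P = [1, 2, 4] / [3, 7] / [5];  Q = [1, 3, 6] / [2, 4] / [5]
  Insert 6 (step 7): P = [1, 2, 4, 6] / [3, 7] / [5];  Q = [1, 3, 6, 7] / [2, 4] / [5]
Final shape: (4, 2, 1).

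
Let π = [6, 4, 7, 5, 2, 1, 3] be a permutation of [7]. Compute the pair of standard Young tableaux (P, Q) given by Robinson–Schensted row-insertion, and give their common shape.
P = [1, 3] / [2, 5] / [4, 7] / [6];  Q = [1, 3] / [2, 4] / [5, 7] / [6];  common shape = (2, 2, 2, 1)

Row-insert the values π_1, π_2, … into P one at a time, bumping the leftmost entry strictly greater than the inserted value down to the next row. The recording tableau Q records, in position (i, j), the step at which that cell was added to P.
  Insert 6 (step 1): P = [6];  Q = [1]
  Insert 4 (step 2): P = [4] / [6];  Q = [1] / [2]
  Insert 7 (step 3): P = [4, 7] / [6];  Q = [1, 3] / [2]
  Insert 5 (step 4): P = [4, 5] / [6, 7];  Q = [1, 3] / [2, 4]
  Insert 2 (step 5): P = [2, 5] / [4, 7] / [6];  Q = [1, 3] / [2, 4] / [5]
  Insert 1 (step 6): P = [1, 5] / [2, 7] / [4] / [6];  Q = [1, 3] / [2, 4] / [5] / [6]
  Insert 3 (step 7): P = [1, 3] / [2, 5] / [4, 7] / [6];  Q = [1, 3] / [2, 4] / [5, 7] / [6]
Final shape: (2, 2, 2, 1).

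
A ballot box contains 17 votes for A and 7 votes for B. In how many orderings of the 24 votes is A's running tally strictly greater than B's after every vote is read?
Strict-lead orderings = 144210

Total orderings of the 24 votes with 17 for A: C(24, 17) = 346104. By the Bertrand ballot formula (Cycle Lemma / reflection principle), the number of orderings in which A is strictly ahead of B throughout is (p − q)/(p + q) · C(p + q, p) = (17 − 7)/(17 + 7) · 346104 = 144210.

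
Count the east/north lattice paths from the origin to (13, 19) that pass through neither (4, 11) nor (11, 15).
Number of paths = 205054800

Inclusion–exclusion. Total paths: C(32, 13) = 347373600. Through P₁: C(15, 4)·C(17, 9) = 33183150. Through P₂: C(26, 11)·C(6, 2) = 115892400. Since P₁ is strictly southwest of P₂, a monotone path through both must visit P₁ then P₂; paths through both = C(15, 4)·C(11, 7)·C(6, 2) = 6756750. Avoid both = 347373600 − 33183150 − 115892400 + 6756750 = 205054800.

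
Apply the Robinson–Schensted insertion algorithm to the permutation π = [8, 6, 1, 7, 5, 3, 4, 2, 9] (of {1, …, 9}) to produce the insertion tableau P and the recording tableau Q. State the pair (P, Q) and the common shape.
P = [1, 2, 4, 9] / [3, 7] / [5] / [6] / [8];  Q = [1, 4, 7, 9] / [2, 5] / [3] / [6] / [8];  common shape = (4, 2, 1, 1, 1)

Row-insert the values π_1, π_2, … into P one at a time, bumping the leftmost entry strictly greater than the inserted value down to the next row. The recording tableau Q records, in position (i, j), the step at which that cell was added to P.
  Insert 8 (step 1): P = [8];  Q = [1]
  Insert 6 (step 2): P = [6] / [8];  Q = [1] / [2]
  Insert 1 (step 3): P = [1] / [6] / [8];  Q = [1] / [2] / [3]
  Insert 7 (step 4): P = [1, 7] / [6] / [8];  Q = [1, 4] / [2] / [3]
  Insert 5 (step 5): P = [1, 5] / [6, 7] / [8];  Q = [1, 4] / [2, 5] / [3]
  Insert 3 (step 6): P = [1, 3] / [5, 7] / [6] / [8];  Q = [1, 4] / [2, 5] / [3] / [6]
  Insert 4 (step 7): P = [1, 3, 4] / [5, 7] / [6] / [8];  Q = [1, 4, 7] / [2, 5] / [3] / [6]
  Insert 2 (step 8): P = [1, 2, 4] / [3, 7] / [5] / [6] / [8];  Q = [1, 4, 7] / [2, 5] / [3] / [6] / [8]
  Insert 9 (step 9): P = [1, 2, 4, 9] / [3, 7] / [5] / [6] / [8];  Q = [1, 4, 7, 9] / [2, 5] / [3] / [6] / [8]
Final shape: (4, 2, 1, 1, 1).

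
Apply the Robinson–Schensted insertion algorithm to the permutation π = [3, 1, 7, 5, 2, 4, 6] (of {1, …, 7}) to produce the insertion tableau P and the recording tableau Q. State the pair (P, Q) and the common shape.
P = [1, 2, 4, 6] / [3, 5] / [7];  Q = [1, 3, 6, 7] / [2, 4] / [5];  common shape = (4, 2, 1)

Row-insert the values π_1, π_2, … into P one at a time, bumping the leftmost entry strictly greater than the inserted value down to the next row. The recording tableau Q records, in position (i, j), the step at which that cell was added to P.
  Insert 3 (step 1): P = [3];  Q = [1]
  Insert 1 (step 2): P = [1] / [3];  Q = [1] / [2]
  Insert 7 (step 3): P = [1, 7] / [3];  Q = [1, 3] / [2]
  Insert 5 (step 4): P = [1, 5] / [3, 7];  Q = [1, 3] / [2, 4]
  Insert 2 (step 5): P = [1, 2] / [3, 5] / [7];  Q = [1, 3] / [2, 4] / [5]
  Insert 4 (step 6): P = [1, 2, 4] / [3, 5] / [7];  Q = [1, 3, 6] / [2, 4] / [5]
  Insert 6 (step 7): P = [1, 2, 4, 6] / [3, 5] / [7];  Q = [1, 3, 6, 7] / [2, 4] / [5]
Final shape: (4, 2, 1).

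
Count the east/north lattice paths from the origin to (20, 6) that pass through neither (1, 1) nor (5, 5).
Number of paths = 143430

Inclusion–exclusion. Total paths: C(26, 20) = 230230. Through P₁: C(2, 1)·C(24, 19) = 85008. Through P₂: C(10, 5)·C(16, 15) = 4032. Since P₁ is strictly southwest of P₂, a monotone path through both must visit P₁ then P₂; paths through both = C(2, 1)·C(8, 4)·C(16, 15) = 2240. Avoid both = 230230 − 85008 − 4032 + 2240 = 143430.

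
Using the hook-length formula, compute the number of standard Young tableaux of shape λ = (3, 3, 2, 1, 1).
# SYT of shape (3, 3, 2, 1, 1) = 450

Hook-length formula: f^λ = n! / Π hook(c), product over all cells c of the Young diagram. For λ = (3, 3, 2, 1, 1), n = 10 boxes. Hook lengths by row (left-to-right, top-to-bottom): [7, 4, 2]; [6, 3, 1]; [4, 1]; [2]; [1]. Product of hooks = 8064. So f^λ = 10! / 8064 = 3628800 / 8064 = 450.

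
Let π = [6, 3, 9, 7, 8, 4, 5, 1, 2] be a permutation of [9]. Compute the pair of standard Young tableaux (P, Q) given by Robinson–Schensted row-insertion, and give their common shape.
P = [1, 2, 5] / [3, 4, 8] / [6, 7] / [9];  Q = [1, 3, 5] / [2, 4, 7] / [6, 9] / [8];  common shape = (3, 3, 2, 1)

Row-insert the values π_1, π_2, … into P one at a time, bumping the leftmost entry strictly greater than the inserted value down to the next row. The recording tableau Q records, in position (i, j), the step at which that cell was added to P.
  Insert 6 (step 1): P = [6];  Q = [1]
  Insert 3 (step 2): P = [3] / [6];  Q = [1] / [2]
  Insert 9 (step 3): P = [3, 9] / [6];  Q = [1, 3] / [2]
  Insert 7 (step 4): P = [3, 7] / [6, 9];  Q = [1, 3] / [2, 4]
  Insert 8 (step 5): P = [3, 7, 8] / [6, 9];  Q = [1, 3, 5] / [2, 4]
  Insert 4 (step 6): P = [3, 4, 8] / [6, 7] / [9];  Q = [1, 3, 5] / [2, 4] / [6]
  Insert 5 (step 7): P = [3, 4, 5] / [6, 7, 8] / [9];  Q = [1, 3, 5] / [2, 4, 7] / [6]
  Insert 1 (step 8): P = [1, 4, 5] / [3, 7, 8] / [6] / [9];  Q = [1, 3, 5] / [2, 4, 7] / [6] / [8]
  Insert 2 (step 9): P = [1, 2, 5] / [3, 4, 8] / [6, 7] / [9];  Q = [1, 3, 5] / [2, 4, 7] / [6, 9] / [8]
Final shape: (3, 3, 2, 1).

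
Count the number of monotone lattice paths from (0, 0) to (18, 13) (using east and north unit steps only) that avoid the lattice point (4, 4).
Number of paths = 149049775

Total paths from (0, 0) to (18, 13): C(31, 18) = 206253075. Paths through (4, 4): (paths (0, 0) → (4, 4)) × (paths (4, 4) → (18, 13)) = C(8, 4) · C(23, 14) = 70 · 817190 = 57203300. Avoidance count = 206253075 − 57203300 = 149049775.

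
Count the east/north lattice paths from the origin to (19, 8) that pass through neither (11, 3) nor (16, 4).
Number of paths = 1658472

Inclusion–exclusion. Total paths: C(27, 19) = 2220075. Through P₁: C(14, 11)·C(13, 8) = 468468. Through P₂: C(20, 16)·C(7, 3) = 169575. Since P₁ is strictly southwest of P₂, a monotone path through both must visit P₁ then P₂; paths through both = C(14, 11)·C(6, 5)·C(7, 3) = 76440. Avoid both = 2220075 − 468468 − 169575 + 76440 = 1658472.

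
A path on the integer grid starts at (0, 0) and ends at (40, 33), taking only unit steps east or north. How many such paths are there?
Number of paths = 630939890149613923998

A monotone lattice path from (0, 0) to (40, 33) consists of 40 east steps and 33 north steps in some order, so it is determined by which 40 of the 73 steps are east. The count is C(73, 40) = 630939890149613923998.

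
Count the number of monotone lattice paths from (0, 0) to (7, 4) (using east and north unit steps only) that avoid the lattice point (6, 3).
Number of paths = 162

Total paths from (0, 0) to (7, 4): C(11, 7) = 330. Paths through (6, 3): (paths (0, 0) → (6, 3)) × (paths (6, 3) → (7, 4)) = C(9, 6) · C(2, 1) = 84 · 2 = 168. Avoidance count = 330 − 168 = 162.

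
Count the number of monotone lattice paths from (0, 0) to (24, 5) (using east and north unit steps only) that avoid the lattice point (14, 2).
Number of paths = 84435

Total paths from (0, 0) to (24, 5): C(29, 24) = 118755. Paths through (14, 2): (paths (0, 0) → (14, 2)) × (paths (14, 2) → (24, 5)) = C(16, 14) · C(13, 10) = 120 · 286 = 34320. Avoidance count = 118755 − 34320 = 84435.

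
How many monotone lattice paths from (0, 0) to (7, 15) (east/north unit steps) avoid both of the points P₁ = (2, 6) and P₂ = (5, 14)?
Number of paths = 93464

Inclusion–exclusion. Total paths: C(22, 7) = 170544. Through P₁: C(8, 2)·C(14, 5) = 56056. Through P₂: C(19, 5)·C(3, 2) = 34884. Since P₁ is strictly southwest of P₂, a monotone path through both must visit P₁ then P₂; paths through both = C(8, 2)·C(11, 3)·C(3, 2) = 13860. Avoid both = 170544 − 56056 − 34884 + 13860 = 93464.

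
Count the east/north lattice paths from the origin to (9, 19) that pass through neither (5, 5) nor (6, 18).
Number of paths = 5611508

Inclusion–exclusion. Total paths: C(28, 9) = 6906900. Through P₁: C(10, 5)·C(18, 4) = 771120. Through P₂: C(24, 6)·C(4, 3) = 538384. Since P₁ is strictly southwest of P₂, a monotone path through both must visit P₁ then P₂; paths through both = C(10, 5)·C(14, 1)·C(4, 3) = 14112. Avoid both = 6906900 − 771120 − 538384 + 14112 = 5611508.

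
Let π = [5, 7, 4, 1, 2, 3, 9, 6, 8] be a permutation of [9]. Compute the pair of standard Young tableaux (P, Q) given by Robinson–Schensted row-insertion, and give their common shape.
P = [1, 2, 3, 6, 8] / [4, 7, 9] / [5];  Q = [1, 2, 6, 7, 9] / [3, 5, 8] / [4];  common shape = (5, 3, 1)

Row-insert the values π_1, π_2, … into P one at a time, bumping the leftmost entry strictly greater than the inserted value down to the next row. The recording tableau Q records, in position (i, j), the step at which that cell was added to P.
  Insert 5 (step 1): P = [5];  Q = [1]
  Insert 7 (step 2): P = [5, 7];  Q = [1, 2]
  Insert 4 (step 3): P = [4, 7] / [5];  Q = [1, 2] / [3]
  Insert 1 (step 4): P = [1, 7] / [4] / [5];  Q = [1, 2] / [3] / [4]
  Insert 2 (step 5): P = [1, 2] / [4, 7] / [5];  Q = [1, 2] / [3, 5] / [4]
  Insert 3 (step 6): P = [1, 2, 3] / [4, 7] / [5];  Q = [1, 2, 6] / [3, 5] / [4]
  Insert 9 (step 7): P = [1, 2, 3, 9] / [4, 7] / [5];  Q = [1, 2, 6, 7] / [3, 5] / [4]
  Insert 6 (step 8): P = [1, 2, 3, 6] / [4, 7, 9] / [5];  Q = [1, 2, 6, 7] / [3, 5, 8] / [4]
  Insert 8 (step 9): P = [1, 2, 3, 6, 8] / [4, 7, 9] / [5];  Q = [1, 2, 6, 7, 9] / [3, 5, 8] / [4]
Final shape: (5, 3, 1).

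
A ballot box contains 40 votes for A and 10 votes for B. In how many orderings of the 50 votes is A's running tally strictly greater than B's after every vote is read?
Strict-lead orderings = 6163366902

Total orderings of the 50 votes with 40 for A: C(50, 40) = 10272278170. By the Bertrand ballot formula (Cycle Lemma / reflection principle), the number of orderings in which A is strictly ahead of B throughout is (p − q)/(p + q) · C(p + q, p) = (40 − 10)/(40 + 10) · 10272278170 = 6163366902.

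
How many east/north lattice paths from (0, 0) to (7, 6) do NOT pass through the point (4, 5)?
Number of paths = 1212

Total paths from (0, 0) to (7, 6): C(13, 7) = 1716. Paths through (4, 5): (paths (0, 0) → (4, 5)) × (paths (4, 5) → (7, 6)) = C(9, 4) · C(4, 3) = 126 · 4 = 504. Avoidance count = 1716 − 504 = 1212.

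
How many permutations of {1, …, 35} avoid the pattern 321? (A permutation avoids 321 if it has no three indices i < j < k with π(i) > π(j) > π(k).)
C_35 = 3116285494907301262

These 321-avoiding permutations are counted by the Catalan number C_n = (1/(n + 1)) · C(2n, n). For n = 35: C_35 = (1/36) · C(70, 35) = 112186277816662845432/36 = 3116285494907301262.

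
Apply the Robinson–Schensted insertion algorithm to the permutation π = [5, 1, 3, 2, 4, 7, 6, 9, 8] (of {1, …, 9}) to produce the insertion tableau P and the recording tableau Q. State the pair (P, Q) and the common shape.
P = [1, 2, 4, 6, 8] / [3, 7, 9] / [5];  Q = [1, 3, 5, 6, 8] / [2, 7, 9] / [4];  common shape = (5, 3, 1)

Row-insert the values π_1, π_2, … into P one at a time, bumping the leftmost entry strictly greater than the inserted value down to the next row. The recording tableau Q records, in position (i, j), the step at which that cell was added to P.
  Insert 5 (step 1): P = [5];  Q = [1]
  Insert 1 (step 2): P = [1] / [5];  Q = [1] / [2]
  Insert 3 (step 3): P = [1, 3] / [5];  Q = [1, 3] / [2]
  Insert 2 (step 4): P = [1, 2] / [3] / [5];  Q = [1, 3] / [2] / [4]
  Insert 4 (step 5): P = [1, 2, 4] / [3] / [5];  Q = [1, 3, 5] / [2] / [4]
  Insert 7 (step 6): P = [1, 2, 4, 7] / [3] / [5];  Q = [1, 3, 5, 6] / [2] / [4]
  Insert 6 (step 7): P = [1, 2, 4, 6] / [3, 7] / [5];  Q = [1, 3, 5, 6] / [2, 7] / [4]
  Insert 9 (step 8): P = [1, 2, 4, 6, 9] / [3, 7] / [5];  Q = [1, 3, 5, 6, 8] / [2, 7] / [4]
  Insert 8 (step 9): P = [1, 2, 4, 6, 8] / [3, 7, 9] / [5];  Q = [1, 3, 5, 6, 8] / [2, 7, 9] / [4]
Final shape: (5, 3, 1).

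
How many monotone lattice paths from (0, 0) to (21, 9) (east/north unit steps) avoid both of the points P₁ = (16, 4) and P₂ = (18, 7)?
Number of paths = 8763710

Inclusion–exclusion. Total paths: C(30, 21) = 14307150. Through P₁: C(20, 16)·C(10, 5) = 1220940. Through P₂: C(25, 18)·C(5, 3) = 4807000. Since P₁ is strictly southwest of P₂, a monotone path through both must visit P₁ then P₂; paths through both = C(20, 16)·C(5, 2)·C(5, 3) = 484500. Avoid both = 14307150 − 1220940 − 4807000 + 484500 = 8763710.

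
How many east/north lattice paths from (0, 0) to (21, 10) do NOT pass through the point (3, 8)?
Number of paths = 44320815

Total paths from (0, 0) to (21, 10): C(31, 21) = 44352165. Paths through (3, 8): (paths (0, 0) → (3, 8)) × (paths (3, 8) → (21, 10)) = C(11, 3) · C(20, 18) = 165 · 190 = 31350. Avoidance count = 44352165 − 31350 = 44320815.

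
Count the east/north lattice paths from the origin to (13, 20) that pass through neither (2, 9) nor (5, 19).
Number of paths = 534126714

Inclusion–exclusion. Total paths: C(33, 13) = 573166440. Through P₁: C(11, 2)·C(22, 11) = 38798760. Through P₂: C(24, 5)·C(9, 8) = 382536. Since P₁ is strictly southwest of P₂, a monotone path through both must visit P₁ then P₂; paths through both = C(11, 2)·C(13, 3)·C(9, 8) = 141570. Avoid both = 573166440 − 38798760 − 382536 + 141570 = 534126714.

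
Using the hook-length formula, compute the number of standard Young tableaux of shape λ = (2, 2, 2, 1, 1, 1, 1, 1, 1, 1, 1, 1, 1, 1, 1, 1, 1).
# SYT of shape (2, 2, 2, 1, 1, 1, 1, 1, 1, 1, 1, 1, 1, 1, 1, 1, 1) = 950

Hook-length formula: f^λ = n! / Π hook(c), product over all cells c of the Young diagram. For λ = (2, 2, 2, 1, 1, 1, 1, 1, 1, 1, 1, 1, 1, 1, 1, 1, 1), n = 20 boxes. Hook lengths by row (left-to-right, top-to-bottom): [18, 3]; [17, 2]; [16, 1]; [14]; [13]; [12]; [11]; [10]; [9]; [8]; [7]; [6]; [5]; [4]; [3]; [2]; [1]. Product of hooks = 2560949482291200. So f^λ = 20! / 2560949482291200 = 2432902008176640000 / 2560949482291200 = 950.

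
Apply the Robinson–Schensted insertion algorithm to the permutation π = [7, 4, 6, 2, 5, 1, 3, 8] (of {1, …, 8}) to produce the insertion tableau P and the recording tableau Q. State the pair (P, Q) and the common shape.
P = [1, 3, 8] / [2, 5] / [4, 6] / [7];  Q = [1, 3, 8] / [2, 5] / [4, 7] / [6];  common shape = (3, 2, 2, 1)

Row-insert the values π_1, π_2, … into P one at a time, bumping the leftmost entry strictly greater than the inserted value down to the next row. The recording tableau Q records, in position (i, j), the step at which that cell was added to P.
  Insert 7 (step 1): P = [7];  Q = [1]
  Insert 4 (step 2): P = [4] / [7];  Q = [1] / [2]
  Insert 6 (step 3): P = [4, 6] / [7];  Q = [1, 3] / [2]
  Insert 2 (step 4): P = [2, 6] / [4] / [7];  Q = [1, 3] / [2] / [4]
  Insert 5 (step 5): P = [2, 5] / [4, 6] / [7];  Q = [1, 3] / [2, 5] / [4]
  Insert 1 (step 6): P = [1, 5] / [2, 6] / [4] / [7];  Q = [1, 3] / [2, 5] / [4] / [6]
  Insert 3 (step 7): P = [1, 3] / [2, 5] / [4, 6] / [7];  Q = [1, 3] / [2, 5] / [4, 7] / [6]
  Insert 8 (step 8): P = [1, 3, 8] / [2, 5] / [4, 6] / [7];  Q = [1, 3, 8] / [2, 5] / [4, 7] / [6]
Final shape: (3, 2, 2, 1).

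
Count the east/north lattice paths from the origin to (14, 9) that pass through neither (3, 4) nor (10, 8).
Number of paths = 503270

Inclusion–exclusion. Total paths: C(23, 14) = 817190. Through P₁: C(7, 3)·C(16, 11) = 152880. Through P₂: C(18, 10)·C(5, 4) = 218790. Since P₁ is strictly southwest of P₂, a monotone path through both must visit P₁ then P₂; paths through both = C(7, 3)·C(11, 7)·C(5, 4) = 57750. Avoid both = 817190 − 152880 − 218790 + 57750 = 503270.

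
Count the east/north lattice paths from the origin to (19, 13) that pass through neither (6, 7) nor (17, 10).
Number of paths = 222698478

Inclusion–exclusion. Total paths: C(32, 19) = 347373600. Through P₁: C(13, 6)·C(19, 13) = 46558512. Through P₂: C(27, 17)·C(5, 2) = 84362850. Since P₁ is strictly southwest of P₂, a monotone path through both must visit P₁ then P₂; paths through both = C(13, 6)·C(14, 11)·C(5, 2) = 6246240. Avoid both = 347373600 − 46558512 − 84362850 + 6246240 = 222698478.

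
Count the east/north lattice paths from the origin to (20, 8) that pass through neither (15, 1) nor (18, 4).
Number of paths = 2990508

Inclusion–exclusion. Total paths: C(28, 20) = 3108105. Through P₁: C(16, 15)·C(12, 5) = 12672. Through P₂: C(22, 18)·C(6, 2) = 109725. Since P₁ is strictly southwest of P₂, a monotone path through both must visit P₁ then P₂; paths through both = C(16, 15)·C(6, 3)·C(6, 2) = 4800. Avoid both = 3108105 − 12672 − 109725 + 4800 = 2990508.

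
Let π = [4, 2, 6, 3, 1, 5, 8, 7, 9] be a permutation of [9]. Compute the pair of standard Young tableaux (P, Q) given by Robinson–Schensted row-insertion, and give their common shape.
P = [1, 3, 5, 7, 9] / [2, 6, 8] / [4];  Q = [1, 3, 6, 7, 9] / [2, 4, 8] / [5];  common shape = (5, 3, 1)

Row-insert the values π_1, π_2, … into P one at a time, bumping the leftmost entry strictly greater than the inserted value down to the next row. The recording tableau Q records, in position (i, j), the step at which that cell was added to P.
  Insert 4 (step 1): P = [4];  Q = [1]
  Insert 2 (step 2): P = [2] / [4];  Q = [1] / [2]
  Insert 6 (step 3): P = [2, 6] / [4];  Q = [1, 3] / [2]
  Insert 3 (step 4): P = [2, 3] / [4, 6];  Q = [1, 3] / [2, 4]
  Insert 1 (step 5): P = [1, 3] / [2, 6] / [4];  Q = [1, 3] / [2, 4] / [5]
  Insert 5 (step 6): P = [1, 3, 5] / [2, 6] / [4];  Q = [1, 3, 6] / [2, 4] / [5]
  Insert 8 (step 7): P = [1, 3, 5, 8] / [2, 6] / [4];  Q = [1, 3, 6, 7] / [2, 4] / [5]
  Insert 7 (step 8): P = [1, 3, 5, 7] / [2, 6, 8] / [4];  Q = [1, 3, 6, 7] / [2, 4, 8] / [5]
  Insert 9 (step 9): P = [1, 3, 5, 7, 9] / [2, 6, 8] / [4];  Q = [1, 3, 6, 7, 9] / [2, 4, 8] / [5]
Final shape: (5, 3, 1).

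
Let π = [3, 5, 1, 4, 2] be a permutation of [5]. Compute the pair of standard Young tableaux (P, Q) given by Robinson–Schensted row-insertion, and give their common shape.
P = [1, 2] / [3, 4] / [5];  Q = [1, 2] / [3, 4] / [5];  common shape = (2, 2, 1)

Row-insert the values π_1, π_2, … into P one at a time, bumping the leftmost entry strictly greater than the inserted value down to the next row. The recording tableau Q records, in position (i, j), the step at which that cell was added to P.
  Insert 3 (step 1): P = [3];  Q = [1]
  Insert 5 (step 2): P = [3, 5];  Q = [1, 2]
  Insert 1 (step 3): P = [1, 5] / [3];  Q = [1, 2] / [3]
  Insert 4 (step 4): P = [1, 4] / [3, 5];  Q = [1, 2] / [3, 4]
  Insert 2 (step 5): P = [1, 2] / [3, 4] / [5];  Q = [1, 2] / [3, 4] / [5]
Final shape: (2, 2, 1).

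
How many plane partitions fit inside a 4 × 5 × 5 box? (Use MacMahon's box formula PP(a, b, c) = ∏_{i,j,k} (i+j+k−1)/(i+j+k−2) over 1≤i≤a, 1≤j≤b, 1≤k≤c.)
PP(4, 5, 5) = 16818516

Evaluate the triple product over i = 1..4, j = 1..5, k = 1..5. The factors are (2/1) · (3/2) · (4/3) · (5/4) · (6/5) · (3/2) · (4/3) · (5/4) · … (100 factors total). The numerators and denominators telescope so the product is an integer; carrying out the multiplication exactly gives PP(4, 5, 5) = 16818516.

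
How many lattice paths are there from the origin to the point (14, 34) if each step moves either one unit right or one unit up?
Number of paths = 482320623240

A monotone lattice path from (0, 0) to (14, 34) consists of 14 east steps and 34 north steps in some order, so it is determined by which 14 of the 48 steps are east. The count is C(48, 14) = 482320623240.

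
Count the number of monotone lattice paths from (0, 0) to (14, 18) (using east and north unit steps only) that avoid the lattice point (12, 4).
Number of paths = 471217200

Total paths from (0, 0) to (14, 18): C(32, 14) = 471435600. Paths through (12, 4): (paths (0, 0) → (12, 4)) × (paths (12, 4) → (14, 18)) = C(16, 12) · C(16, 2) = 1820 · 120 = 218400. Avoidance count = 471435600 − 218400 = 471217200.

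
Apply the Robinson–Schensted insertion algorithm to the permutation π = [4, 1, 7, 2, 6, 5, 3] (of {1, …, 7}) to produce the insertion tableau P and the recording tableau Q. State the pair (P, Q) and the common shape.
P = [1, 2, 3] / [4, 5] / [6] / [7];  Q = [1, 3, 5] / [2, 4] / [6] / [7];  common shape = (3, 2, 1, 1)

Row-insert the values π_1, π_2, … into P one at a time, bumping the leftmost entry strictly greater than the inserted value down to the next row. The recording tableau Q records, in position (i, j), the step at which that cell was added to P.
  Insert 4 (step 1): P = [4];  Q = [1]
  Insert 1 (step 2): P = [1] / [4];  Q = [1] / [2]
  Insert 7 (step 3): P = [1, 7] / [4];  Q = [1, 3] / [2]
  Insert 2 (step 4): P = [1, 2] / [4, 7];  Q = [1, 3] / [2, 4]
  Insert 6 (step 5): P = [1, 2, 6] / [4, 7];  Q = [1, 3, 5] / [2, 4]
  Insert 5 (step 6): P = [1, 2, 5] / [4, 6] / [7];  Q = [1, 3, 5] / [2, 4] / [6]
  Insert 3 (step 7): P = [1, 2, 3] / [4, 5] / [6] / [7];  Q = [1, 3, 5] / [2, 4] / [6] / [7]
Final shape: (3, 2, 1, 1).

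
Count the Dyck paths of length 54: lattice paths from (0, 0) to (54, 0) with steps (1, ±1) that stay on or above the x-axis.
C_27 = 69533550916004

These Dyck paths are counted by the Catalan number C_n = (1/(n + 1)) · C(2n, n). For n = 27: C_27 = (1/28) · C(54, 27) = 1946939425648112/28 = 69533550916004.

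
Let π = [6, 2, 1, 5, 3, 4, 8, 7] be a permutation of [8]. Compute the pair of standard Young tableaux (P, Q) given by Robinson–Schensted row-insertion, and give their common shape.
P = [1, 3, 4, 7] / [2, 5, 8] / [6];  Q = [1, 4, 6, 7] / [2, 5, 8] / [3];  common shape = (4, 3, 1)

Row-insert the values π_1, π_2, … into P one at a time, bumping the leftmost entry strictly greater than the inserted value down to the next row. The recording tableau Q records, in position (i, j), the step at which that cell was added to P.
  Insert 6 (step 1): P = [6];  Q = [1]
  Insert 2 (step 2): P = [2] / [6];  Q = [1] / [2]
  Insert 1 (step 3): P = [1] / [2] / [6];  Q = [1] / [2] / [3]
  Insert 5 (step 4): P = [1, 5] / [2] / [6];  Q = [1, 4] / [2] / [3]
  Insert 3 (step 5): P = [1, 3] / [2, 5] / [6];  Q = [1, 4] / [2, 5] / [3]
  Insert 4 (step 6): P = [1, 3, 4] / [2, 5] / [6];  Q = [1, 4, 6] / [2, 5] / [3]
  Insert 8 (step 7): P = [1, 3, 4, 8] / [2, 5] / [6];  Q = [1, 4, 6, 7] / [2, 5] / [3]
  Insert 7 (step 8): P = [1, 3, 4, 7] / [2, 5, 8] / [6];  Q = [1, 4, 6, 7] / [2, 5, 8] / [3]
Final shape: (4, 3, 1).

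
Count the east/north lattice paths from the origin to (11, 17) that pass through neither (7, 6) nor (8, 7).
Number of paths = 18272982

Inclusion–exclusion. Total paths: C(28, 11) = 21474180. Through P₁: C(13, 7)·C(15, 4) = 2342340. Through P₂: C(15, 8)·C(13, 3) = 1840410. Since P₁ is strictly southwest of P₂, a monotone path through both must visit P₁ then P₂; paths through both = C(13, 7)·C(2, 1)·C(13, 3) = 981552. Avoid both = 21474180 − 2342340 − 1840410 + 981552 = 18272982.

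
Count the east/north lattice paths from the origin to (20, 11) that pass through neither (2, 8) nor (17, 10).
Number of paths = 50891805

Inclusion–exclusion. Total paths: C(31, 20) = 84672315. Through P₁: C(10, 2)·C(21, 18) = 59850. Through P₂: C(27, 17)·C(4, 3) = 33745140. Since P₁ is strictly southwest of P₂, a monotone path through both must visit P₁ then P₂; paths through both = C(10, 2)·C(17, 15)·C(4, 3) = 24480. Avoid both = 84672315 − 59850 − 33745140 + 24480 = 50891805.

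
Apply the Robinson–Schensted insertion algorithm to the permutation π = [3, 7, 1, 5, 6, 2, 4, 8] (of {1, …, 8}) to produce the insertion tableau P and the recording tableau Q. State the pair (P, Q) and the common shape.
P = [1, 2, 4, 8] / [3, 5, 6] / [7];  Q = [1, 2, 5, 8] / [3, 4, 7] / [6];  common shape = (4, 3, 1)

Row-insert the values π_1, π_2, … into P one at a time, bumping the leftmost entry strictly greater than the inserted value down to the next row. The recording tableau Q records, in position (i, j), the step at which that cell was added to P.
  Insert 3 (step 1): P = [3];  Q = [1]
  Insert 7 (step 2): P = [3, 7];  Q = [1, 2]
  Insert 1 (step 3): P = [1, 7] / [3];  Q = [1, 2] / [3]
  Insert 5 (step 4): P = [1, 5] / [3, 7];  Q = [1, 2] / [3, 4]
  Insert 6 (step 5): P = [1, 5, 6] / [3, 7];  Q = [1, 2, 5] / [3, 4]
  Insert 2 (step 6): P = [1, 2, 6] / [3, 5] / [7];  Q = [1, 2, 5] / [3, 4] / [6]
  Insert 4 (step 7): P = [1, 2, 4] / [3, 5, 6] / [7];  Q = [1, 2, 5] / [3, 4, 7] / [6]
  Insert 8 (step 8): P = [1, 2, 4, 8] / [3, 5, 6] / [7];  Q = [1, 2, 5, 8] / [3, 4, 7] / [6]
Final shape: (4, 3, 1).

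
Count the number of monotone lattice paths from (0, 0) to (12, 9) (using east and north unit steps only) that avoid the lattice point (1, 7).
Number of paths = 293306

Total paths from (0, 0) to (12, 9): C(21, 12) = 293930. Paths through (1, 7): (paths (0, 0) → (1, 7)) × (paths (1, 7) → (12, 9)) = C(8, 1) · C(13, 11) = 8 · 78 = 624. Avoidance count = 293930 − 624 = 293306.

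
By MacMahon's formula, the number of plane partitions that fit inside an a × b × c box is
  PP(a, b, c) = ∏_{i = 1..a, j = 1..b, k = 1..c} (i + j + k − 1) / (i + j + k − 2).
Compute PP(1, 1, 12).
PP(1, 1, 12) = 13

Evaluate the triple product over i = 1..1, j = 1..1, k = 1..12. The factors are (2/1) · (3/2) · (4/3) · (5/4) · (6/5) · (7/6) · (8/7) · (9/8) · … (12 factors total). The numerators and denominators telescope so the product is an integer; carrying out the multiplication exactly gives PP(1, 1, 12) = 13.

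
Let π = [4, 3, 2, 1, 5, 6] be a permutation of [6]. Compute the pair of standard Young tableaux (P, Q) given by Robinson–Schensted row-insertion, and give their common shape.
P = [1, 5, 6] / [2] / [3] / [4];  Q = [1, 5, 6] / [2] / [3] / [4];  common shape = (3, 1, 1, 1)

Row-insert the values π_1, π_2, … into P one at a time, bumping the leftmost entry strictly greater than the inserted value down to the next row. The recording tableau Q records, in position (i, j), the step at which that cell was added to P.
  Insert 4 (step 1): P = [4];  Q = [1]
  Insert 3 (step 2): P = [3] / [4];  Q = [1] / [2]
  Insert 2 (step 3): P = [2] / [3] / [4];  Q = [1] / [2] / [3]
  Insert 1 (step 4): P = [1] / [2] / [3] / [4];  Q = [1] / [2] / [3] / [4]
  Insert 5 (step 5): P = [1, 5] / [2] / [3] / [4];  Q = [1, 5] / [2] / [3] / [4]
  Insert 6 (step 6): P = [1, 5, 6] / [2] / [3] / [4];  Q = [1, 5, 6] / [2] / [3] / [4]
Final shape: (3, 1, 1, 1).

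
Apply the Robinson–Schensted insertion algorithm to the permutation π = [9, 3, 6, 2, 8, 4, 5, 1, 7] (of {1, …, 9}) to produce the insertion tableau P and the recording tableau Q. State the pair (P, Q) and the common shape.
P = [1, 4, 5, 7] / [2, 6, 8] / [3] / [9];  Q = [1, 3, 5, 9] / [2, 6, 7] / [4] / [8];  common shape = (4, 3, 1, 1)

Row-insert the values π_1, π_2, … into P one at a time, bumping the leftmost entry strictly greater than the inserted value down to the next row. The recording tableau Q records, in position (i, j), the step at which that cell was added to P.
  Insert 9 (step 1): P = [9];  Q = [1]
  Insert 3 (step 2): P = [3] / [9];  Q = [1] / [2]
  Insert 6 (step 3): P = [3, 6] / [9];  Q = [1, 3] / [2]
  Insert 2 (step 4): P = [2, 6] / [3] / [9];  Q = [1, 3] / [2] / [4]
  Insert 8 (step 5): P = [2, 6, 8] / [3] / [9];  Q = [1, 3, 5] / [2] / [4]
  Insert 4 (step 6): P = [2, 4, 8] / [3, 6] / [9];  Q = [1, 3, 5] / [2, 6] / [4]
  Insert 5 (step 7): P = [2, 4, 5] / [3, 6, 8] / [9];  Q = [1, 3, 5] / [2, 6, 7] / [4]
  Insert 1 (step 8): P = [1, 4, 5] / [2, 6, 8] / [3] / [9];  Q = [1, 3, 5] / [2, 6, 7] / [4] / [8]
  Insert 7 (step 9): P = [1, 4, 5, 7] / [2, 6, 8] / [3] / [9];  Q = [1, 3, 5, 9] / [2, 6, 7] / [4] / [8]
Final shape: (4, 3, 1, 1).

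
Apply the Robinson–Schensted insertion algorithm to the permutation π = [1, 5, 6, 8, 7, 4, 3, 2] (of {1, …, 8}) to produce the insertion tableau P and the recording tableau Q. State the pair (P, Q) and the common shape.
P = [1, 2, 6, 7] / [3] / [4] / [5] / [8];  Q = [1, 2, 3, 4] / [5] / [6] / [7] / [8];  common shape = (4, 1, 1, 1, 1)

Row-insert the values π_1, π_2, … into P one at a time, bumping the leftmost entry strictly greater than the inserted value down to the next row. The recording tableau Q records, in position (i, j), the step at which that cell was added to P.
  Insert 1 (step 1): P = [1];  Q = [1]
  Insert 5 (step 2): P = [1, 5];  Q = [1, 2]
  Insert 6 (step 3): P = [1, 5, 6];  Q = [1, 2, 3]
  Insert 8 (step 4): P = [1, 5, 6, 8];  Q = [1, 2, 3, 4]
  Insert 7 (step 5): P = [1, 5, 6, 7] / [8];  Q = [1, 2, 3, 4] / [5]
  Insert 4 (step 6): P = [1, 4, 6, 7] / [5] / [8];  Q = [1, 2, 3, 4] / [5] / [6]
  Insert 3 (step 7): P = [1, 3, 6, 7] / [4] / [5] / [8];  Q = [1, 2, 3, 4] / [5] / [6] / [7]
  Insert 2 (step 8): P = [1, 2, 6, 7] / [3] / [4] / [5] / [8];  Q = [1, 2, 3, 4] / [5] / [6] / [7] / [8]
Final shape: (4, 1, 1, 1, 1).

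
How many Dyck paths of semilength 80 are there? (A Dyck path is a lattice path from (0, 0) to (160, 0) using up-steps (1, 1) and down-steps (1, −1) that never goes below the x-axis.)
C_80 = 1136359577947336271931632877004667456667613940

These Dyck paths are counted by the Catalan number C_n = (1/(n + 1)) · C(2n, n). For n = 80: C_80 = (1/81) · C(160, 80) = 92045125813734238026462263037378063990076729140/81 = 1136359577947336271931632877004667456667613940.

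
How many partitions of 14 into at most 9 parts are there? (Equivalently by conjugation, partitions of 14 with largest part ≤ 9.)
p(14, parts ≤ 9) = 123

Partitions of 14 with all parts ≤ 9: 9+5, 9+4+1, 9+3+2, 9+3+1+1, 9+2+2+1, 9+2+1+1+1, 9+1+1+1+1+1, 8+6, 8+5+1, 8+4+2, 8+4+1+1, 8+3+3, 8+3+2+1, 8+3+1+1+1, 8+2+2+2, 8+2+2+1+1, 8+2+1+1+1+1, 8+1+1+1+1+1+1, 7+7, 7+6+1, 7+5+2, 7+5+1+1, 7+4+3, 7+4+2+1, 7+4+1+1+1, 7+3+3+1, 7+3+2+2, 7+3+2+1+1, 7+3+1+1+1+1, 7+2+2+2+1, … (123 total). Count = 123.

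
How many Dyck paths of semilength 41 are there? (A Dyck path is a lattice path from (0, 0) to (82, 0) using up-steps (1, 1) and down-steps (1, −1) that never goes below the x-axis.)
C_41 = 10113918591637898134020

These Dyck paths are counted by the Catalan number C_n = (1/(n + 1)) · C(2n, n). For n = 41: C_41 = (1/42) · C(82, 41) = 424784580848791721628840/42 = 10113918591637898134020.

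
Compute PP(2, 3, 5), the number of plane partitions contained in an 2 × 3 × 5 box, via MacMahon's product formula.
PP(2, 3, 5) = 1176

Evaluate the triple product over i = 1..2, j = 1..3, k = 1..5. The factors are (2/1) · (3/2) · (4/3) · (5/4) · (6/5) · (3/2) · (4/3) · (5/4) · … (30 factors total). The numerators and denominators telescope so the product is an integer; carrying out the multiplication exactly gives PP(2, 3, 5) = 1176.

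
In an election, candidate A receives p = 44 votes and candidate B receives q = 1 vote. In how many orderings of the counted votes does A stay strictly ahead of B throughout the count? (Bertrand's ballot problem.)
Strict-lead orderings = 43

Total orderings of the 45 votes with 44 for A: C(45, 44) = 45. By the Bertrand ballot formula (Cycle Lemma / reflection principle), the number of orderings in which A is strictly ahead of B throughout is (p − q)/(p + q) · C(p + q, p) = (44 − 1)/(44 + 1) · 45 = 43.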